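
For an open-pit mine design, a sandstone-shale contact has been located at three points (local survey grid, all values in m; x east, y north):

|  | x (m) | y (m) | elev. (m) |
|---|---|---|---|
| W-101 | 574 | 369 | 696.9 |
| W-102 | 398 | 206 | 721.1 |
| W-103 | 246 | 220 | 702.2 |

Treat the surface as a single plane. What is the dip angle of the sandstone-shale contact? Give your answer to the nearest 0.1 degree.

15.4°

Two edge vectors: W-101→W-102 = (-176, -163, 24.2), W-101→W-103 = (-328, -149, 5.3).
Normal n = (W-101→W-102) × (W-101→W-103) = (2741.9, -7004.8, -27240).
So ∂z/∂x = −n_x/n_z = 0.10066 and ∂z/∂y = −n_y/n_z = −0.25715.
Gradient magnitude |∇z| = √(a² + b²) = √(0.01013 + 0.06613) = 0.27615.
True dip = arctan(0.27615) = 15.4°, dipping toward NNW (azimuth ≈ 339°).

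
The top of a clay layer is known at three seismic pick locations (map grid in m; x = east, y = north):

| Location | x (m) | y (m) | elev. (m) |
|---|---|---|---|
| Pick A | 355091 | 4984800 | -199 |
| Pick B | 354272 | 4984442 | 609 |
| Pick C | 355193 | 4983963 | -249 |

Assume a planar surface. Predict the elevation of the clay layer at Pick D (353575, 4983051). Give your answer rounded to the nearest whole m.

Let the plane be z = a·x + b·y + c.
Pick B−Pick A: −819a − 358b = 808;  Pick C−Pick A: 102a − 837b = −50.
Solving gives a = −0.96146500, b = −0.05743062.
Then c = -199 − a·355091 − b·4984800 = 627488.73.
At (353575, 4983051): z = −339950.0 − 286179.7 + 627488.73 = 1359.0 m.

1359 m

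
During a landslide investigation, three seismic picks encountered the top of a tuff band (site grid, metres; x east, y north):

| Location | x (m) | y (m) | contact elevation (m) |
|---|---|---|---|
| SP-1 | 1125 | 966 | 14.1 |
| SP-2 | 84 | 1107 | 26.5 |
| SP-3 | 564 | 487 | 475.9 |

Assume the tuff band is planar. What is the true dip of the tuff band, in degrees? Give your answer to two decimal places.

39.67°

Two edge vectors: SP-1→SP-2 = (-1041, 141, 12.4), SP-1→SP-3 = (-561, -479, 461.8).
Normal n = (SP-1→SP-2) × (SP-1→SP-3) = (71053.4, 473777.4, 577740).
So ∂z/∂x = −n_x/n_z = −0.12299 and ∂z/∂y = −n_y/n_z = −0.82005.
Gradient magnitude |∇z| = √(a² + b²) = √(0.01513 + 0.67249) = 0.82922.
True dip = arctan(0.82922) = 39.67°, dipping toward N (azimuth ≈ 009°).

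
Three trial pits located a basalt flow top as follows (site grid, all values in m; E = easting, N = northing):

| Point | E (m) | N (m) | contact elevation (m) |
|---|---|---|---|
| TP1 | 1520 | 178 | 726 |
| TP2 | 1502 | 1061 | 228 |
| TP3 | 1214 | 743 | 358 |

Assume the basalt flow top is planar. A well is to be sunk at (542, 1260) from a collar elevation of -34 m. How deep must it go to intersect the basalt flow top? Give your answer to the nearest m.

Let the plane be z = a·E + b·N + c.
TP2−TP1: −18a + 883b = −498;  TP3−TP1: −306a + 565b = −368.
Solving gives a = 0.16757, b = −0.56057.
Then c = 726 − a·1520 − b·178 = 571.07.
At (542, 1260): z_contact = 90.8 − 706.3 + 571.07 = -44.4 m.
Depth below ground = -34 − (-44.4) = 10 m.

10 m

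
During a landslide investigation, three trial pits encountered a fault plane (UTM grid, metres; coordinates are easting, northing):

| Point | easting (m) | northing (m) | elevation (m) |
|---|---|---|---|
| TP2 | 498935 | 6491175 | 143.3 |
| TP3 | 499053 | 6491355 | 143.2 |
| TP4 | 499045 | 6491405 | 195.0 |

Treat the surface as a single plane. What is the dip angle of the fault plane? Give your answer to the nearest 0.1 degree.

56.6°

Let the plane be z = a·easting + b·northing + c.
TP3−TP2: 118a + 180b = −0.1;  TP4−TP2: 110a + 230b = 51.7.
Solving gives a = −1.27098, b = 0.83264.
Gradient magnitude |∇z| = √(a² + b²) = √(1.61539 + 0.69329) = 1.51944.
True dip = arctan(1.51944) = 56.6°, dipping toward ESE (azimuth ≈ 123°).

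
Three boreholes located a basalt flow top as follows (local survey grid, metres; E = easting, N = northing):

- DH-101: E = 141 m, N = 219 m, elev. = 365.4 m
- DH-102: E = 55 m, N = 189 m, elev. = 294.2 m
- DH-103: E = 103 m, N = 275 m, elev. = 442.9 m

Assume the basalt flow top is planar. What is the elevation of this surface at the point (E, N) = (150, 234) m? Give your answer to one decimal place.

391.5 m

Two edge vectors: DH-101→DH-102 = (-86, -30, -71.2), DH-101→DH-103 = (-38, 56, 77.5).
Normal n = (DH-101→DH-102) × (DH-101→DH-103) = (1662.2, 9370.6, -5956).
So ∂z/∂E = −n_x/n_z = 0.27908 and ∂z/∂N = −n_y/n_z = 1.57330.
Intercept c from DH-101: 365.4 − 39.35 − 344.55 = −18.50.
At (150, 234): z = 41.9 + 368.2 − 18.50 = 391.5 m.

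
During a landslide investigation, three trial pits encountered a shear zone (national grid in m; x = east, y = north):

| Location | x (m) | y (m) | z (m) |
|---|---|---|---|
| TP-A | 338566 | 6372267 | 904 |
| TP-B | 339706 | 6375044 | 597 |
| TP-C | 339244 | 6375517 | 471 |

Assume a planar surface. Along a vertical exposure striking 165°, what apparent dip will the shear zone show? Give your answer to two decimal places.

10.23°

Two edge vectors: TP-A→TP-B = (1140, 2777, -307), TP-A→TP-C = (678, 3250, -433).
Normal n = (TP-A→TP-B) × (TP-A→TP-C) = (-204691, 285474, 1822194).
So ∂z/∂x = −n_x/n_z = 0.11233 and ∂z/∂y = −n_y/n_z = −0.15666.
Unit vector along 165° is (sin 165°, cos 165°) = (0.2588, -0.9659).
Slope in that direction = a·(0.2588) + b·(-0.9659) = 0.18040.
Apparent dip = arctan|0.18040| = 10.23° (true dip is 10.9°, so apparent ≤ true as expected).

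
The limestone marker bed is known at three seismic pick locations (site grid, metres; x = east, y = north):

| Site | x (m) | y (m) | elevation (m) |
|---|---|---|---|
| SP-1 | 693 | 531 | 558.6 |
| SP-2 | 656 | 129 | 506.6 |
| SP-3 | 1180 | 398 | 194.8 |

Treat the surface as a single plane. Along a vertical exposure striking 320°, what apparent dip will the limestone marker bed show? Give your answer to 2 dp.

Let the plane be z = a·x + b·y + c.
SP-2−SP-1: −37a − 402b = −52;  SP-3−SP-1: 487a − 133b = −363.8.
Solving gives a = −0.69425, b = 0.19325.
Unit vector along 320° is (sin 320°, cos 320°) = (-0.6428, 0.7660).
Slope in that direction = a·(-0.6428) + b·(0.7660) = 0.59429.
Apparent dip = arctan|0.59429| = 30.72° (true dip is 35.8°, so apparent ≤ true as expected).

30.72°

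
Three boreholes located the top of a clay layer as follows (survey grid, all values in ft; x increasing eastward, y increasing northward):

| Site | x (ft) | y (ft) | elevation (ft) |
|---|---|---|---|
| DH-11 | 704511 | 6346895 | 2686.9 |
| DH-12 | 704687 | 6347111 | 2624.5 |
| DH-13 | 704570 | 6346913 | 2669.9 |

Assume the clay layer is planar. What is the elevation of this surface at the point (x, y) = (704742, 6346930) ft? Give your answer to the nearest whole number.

Two edge vectors: DH-11→DH-12 = (176, 216, -62.4), DH-11→DH-13 = (59, 18, -17).
Normal n = (DH-11→DH-12) × (DH-11→DH-13) = (-2548.8, -689.6, -9576).
So ∂z/∂x = −n_x/n_z = −0.26616541 and ∂z/∂y = −n_y/n_z = −0.07201337.
Intercept c from DH-11: 2686.9 + 187516.46 + 457061.28 = 647264.64.
At (704742, 6346930): z = −187577.9 − 457063.8 + 647264.64 = 2622.9 ft.

2623 ft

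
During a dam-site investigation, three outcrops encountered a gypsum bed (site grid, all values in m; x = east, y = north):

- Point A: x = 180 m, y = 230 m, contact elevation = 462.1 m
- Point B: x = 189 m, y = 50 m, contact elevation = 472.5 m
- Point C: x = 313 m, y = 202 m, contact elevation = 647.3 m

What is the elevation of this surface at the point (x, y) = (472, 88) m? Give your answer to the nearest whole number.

868 m

Let the plane be z = a·x + b·y + c.
Point B−Point A: 9a − 180b = 10.4;  Point C−Point A: 133a − 28b = 185.2.
Solving gives a = 1.39500, b = 0.01197.
Then c = 462.1 − a·180 − b·230 = 208.25.
At (472, 88): z = 658.4 + 1.1 + 208.25 = 867.7 m.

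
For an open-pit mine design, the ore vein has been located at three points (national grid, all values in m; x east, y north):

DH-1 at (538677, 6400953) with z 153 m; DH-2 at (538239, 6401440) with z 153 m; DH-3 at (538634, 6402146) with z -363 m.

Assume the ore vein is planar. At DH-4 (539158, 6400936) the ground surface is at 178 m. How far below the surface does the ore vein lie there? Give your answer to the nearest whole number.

258 m

Let the plane be z = a·x + b·y + c.
DH-2−DH-1: −438a + 487b = 0;  DH-3−DH-1: −43a + 1193b = −516.
Solving gives a = −0.50098785, b = −0.45058045.
Then c = 153 − a·538677 − b·6400953 = 3154167.92.
At (539158, 6400936): z_contact = −270111.6 − 2884136.6 + 3154167.92 = -80.3 m.
Depth below ground = 178 − (-80.3) = 258 m.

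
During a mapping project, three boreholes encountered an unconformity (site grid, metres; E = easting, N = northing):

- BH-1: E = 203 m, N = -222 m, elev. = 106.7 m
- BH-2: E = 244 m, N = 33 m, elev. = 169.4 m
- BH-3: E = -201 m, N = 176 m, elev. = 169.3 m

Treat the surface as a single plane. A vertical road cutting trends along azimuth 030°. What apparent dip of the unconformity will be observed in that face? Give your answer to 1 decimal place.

Two edge vectors: BH-1→BH-2 = (41, 255, 62.7), BH-1→BH-3 = (-404, 398, 62.6).
Normal n = (BH-1→BH-2) × (BH-1→BH-3) = (-8991.6, -27897.4, 119338).
So ∂z/∂E = −n_x/n_z = 0.07535 and ∂z/∂N = −n_y/n_z = 0.23377.
Unit vector along 030° is (sin 30°, cos 30°) = (0.5000, 0.8660).
Slope in that direction = a·(0.5000) + b·(0.8660) = 0.24012.
Apparent dip = arctan|0.24012| = 13.5° (true dip is 13.8°, so apparent ≤ true as expected).

13.5°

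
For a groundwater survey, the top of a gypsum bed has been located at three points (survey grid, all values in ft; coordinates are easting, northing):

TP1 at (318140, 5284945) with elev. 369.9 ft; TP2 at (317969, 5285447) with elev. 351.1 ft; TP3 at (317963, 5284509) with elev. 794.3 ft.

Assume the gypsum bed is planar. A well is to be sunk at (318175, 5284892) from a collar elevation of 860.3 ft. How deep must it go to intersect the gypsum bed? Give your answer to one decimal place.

509.7 ft

Let the plane be z = a·easting + b·northing + c.
TP2−TP1: −171a + 502b = −18.8;  TP3−TP1: −177a − 436b = 424.4.
Solving gives a = −1.253607490, b = −0.464475858.
Then c = 369.9 − a·318140 − b·5284945 = 2853921.95.
At (318175, 5284892): z_contact = −398866.56 − 2454704.75 + 2853921.95 = 350.64 ft.
Depth below ground = 860.3 − 350.64 = 509.7 ft.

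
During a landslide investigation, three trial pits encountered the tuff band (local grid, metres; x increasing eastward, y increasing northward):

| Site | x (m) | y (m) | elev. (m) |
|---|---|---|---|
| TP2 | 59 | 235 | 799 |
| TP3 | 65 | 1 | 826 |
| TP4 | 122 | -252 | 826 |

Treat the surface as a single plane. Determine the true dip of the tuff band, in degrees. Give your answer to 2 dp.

30.64°

Two edge vectors: TP2→TP3 = (6, -234, 27), TP2→TP4 = (63, -487, 27).
Normal n = (TP2→TP3) × (TP2→TP4) = (6831, 1539, 11820).
So ∂z/∂x = −n_x/n_z = −0.57792 and ∂z/∂y = −n_y/n_z = −0.13020.
Gradient magnitude |∇z| = √(a² + b²) = √(0.33399 + 0.01695) = 0.59240.
True dip = arctan(0.59240) = 30.64°, dipping toward ENE (azimuth ≈ 077°).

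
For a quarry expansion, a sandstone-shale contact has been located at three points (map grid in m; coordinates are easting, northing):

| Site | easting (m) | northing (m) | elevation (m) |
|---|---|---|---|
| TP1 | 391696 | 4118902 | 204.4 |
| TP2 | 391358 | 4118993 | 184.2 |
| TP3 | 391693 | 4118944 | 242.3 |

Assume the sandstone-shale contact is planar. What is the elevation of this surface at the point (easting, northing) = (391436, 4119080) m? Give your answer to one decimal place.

288.7 m

Two edge vectors: TP1→TP2 = (-338, 91, -20.2), TP1→TP3 = (-3, 42, 37.9).
Normal n = (TP1→TP2) × (TP1→TP3) = (4297.3, 12870.8, -13923).
So ∂z/∂easting = −n_x/n_z = 0.308647562 and ∂z/∂northing = −n_y/n_z = 0.924427207.
Intercept c from TP1: 204.4 − 120896.02 − 3807625.07 = −3928316.69.
At (391436, 4119080): z = 120815.8 + 3807789.6 − 3928316.69 = 288.7 m.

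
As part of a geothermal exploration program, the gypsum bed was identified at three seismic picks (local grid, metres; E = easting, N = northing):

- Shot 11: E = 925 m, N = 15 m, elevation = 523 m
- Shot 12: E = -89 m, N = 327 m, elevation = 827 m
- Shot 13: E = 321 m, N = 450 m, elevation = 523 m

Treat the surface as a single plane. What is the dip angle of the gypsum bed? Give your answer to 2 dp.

Let the plane be z = a·E + b·N + c.
Shot 12−Shot 11: −1014a + 312b = 304;  Shot 13−Shot 11: −604a + 435b = 0.
Solving gives a = −0.52343, b = −0.72678.
Gradient magnitude |∇z| = √(a² + b²) = √(0.27398 + 0.52821) = 0.89565.
True dip = arctan(0.89565) = 41.85°, dipping toward NE (azimuth ≈ 036°).

41.85°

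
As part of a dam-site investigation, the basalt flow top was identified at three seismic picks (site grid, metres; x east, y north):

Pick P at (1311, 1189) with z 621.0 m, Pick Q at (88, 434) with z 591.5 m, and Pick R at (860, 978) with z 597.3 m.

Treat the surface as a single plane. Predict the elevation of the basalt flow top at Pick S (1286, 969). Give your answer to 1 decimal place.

Let the plane be z = a·x + b·y + c.
Pick Q−Pick P: −1223a − 755b = −29.5;  Pick R−Pick P: −451a − 211b = −23.7.
Solving gives a = 0.141525, b = −0.190179.
Then c = 621 − a·1311 − b·1189 = 661.58.
At (1286, 969): z = 182.0 − 184.3 + 661.58 = 659.3 m.

659.3 m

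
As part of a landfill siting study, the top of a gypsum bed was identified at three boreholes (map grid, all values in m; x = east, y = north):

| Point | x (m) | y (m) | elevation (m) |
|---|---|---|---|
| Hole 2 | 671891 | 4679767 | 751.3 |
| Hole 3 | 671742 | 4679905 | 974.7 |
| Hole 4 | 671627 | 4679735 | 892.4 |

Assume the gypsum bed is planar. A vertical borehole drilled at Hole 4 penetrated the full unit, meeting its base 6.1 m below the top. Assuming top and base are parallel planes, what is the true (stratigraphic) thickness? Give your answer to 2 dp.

4.05 m

Two edge vectors: Hole 2→Hole 3 = (-149, 138, 223.4), Hole 2→Hole 4 = (-264, -32, 141.1).
Normal n = (Hole 2→Hole 3) × (Hole 2→Hole 4) = (26620.6, -37953.7, 41200).
So ∂z/∂x = −n_x/n_z = −0.64613 and ∂z/∂y = −n_y/n_z = 0.92121.
|∇z| = √(a²+b²) = 1.12521, so dip δ = arctan(1.12521) = 48.37°.
True thickness = vertical thickness × cos δ = 6.1 × cos 48.37° = 4.05 m.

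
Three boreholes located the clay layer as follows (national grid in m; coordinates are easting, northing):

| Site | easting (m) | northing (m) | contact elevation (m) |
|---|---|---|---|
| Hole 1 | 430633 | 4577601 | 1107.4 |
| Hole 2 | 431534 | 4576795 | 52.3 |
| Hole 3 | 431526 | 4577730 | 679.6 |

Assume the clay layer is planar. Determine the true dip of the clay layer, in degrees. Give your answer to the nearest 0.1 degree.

Two edge vectors: Hole 1→Hole 2 = (901, -806, -1055.1), Hole 1→Hole 3 = (893, 129, -427.8).
Normal n = (Hole 1→Hole 2) × (Hole 1→Hole 3) = (480914.7, -556756.5, 835987).
So ∂z/∂easting = −n_x/n_z = −0.57527 and ∂z/∂northing = −n_y/n_z = 0.66599.
Gradient magnitude |∇z| = √(a² + b²) = √(0.33093 + 0.44354) = 0.88004.
True dip = arctan(0.88004) = 41.3°, dipping toward SE (azimuth ≈ 139°).

41.3°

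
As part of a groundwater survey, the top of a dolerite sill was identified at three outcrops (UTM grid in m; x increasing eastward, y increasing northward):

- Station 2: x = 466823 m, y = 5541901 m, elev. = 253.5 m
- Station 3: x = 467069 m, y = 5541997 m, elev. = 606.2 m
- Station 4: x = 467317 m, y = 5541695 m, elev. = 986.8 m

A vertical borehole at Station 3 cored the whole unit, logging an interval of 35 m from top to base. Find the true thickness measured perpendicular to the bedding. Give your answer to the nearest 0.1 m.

Let the plane be z = a·x + b·y + c.
Station 3−Station 2: 246a + 96b = 352.7;  Station 4−Station 2: 494a − 206b = 733.3.
Solving gives a = 1.45824, b = −0.06277.
|∇z| = √(a²+b²) = 1.45959, so dip δ = arctan(1.45959) = 55.58°.
True thickness = vertical thickness × cos δ = 35 × cos 55.58° = 19.8 m.

19.8 m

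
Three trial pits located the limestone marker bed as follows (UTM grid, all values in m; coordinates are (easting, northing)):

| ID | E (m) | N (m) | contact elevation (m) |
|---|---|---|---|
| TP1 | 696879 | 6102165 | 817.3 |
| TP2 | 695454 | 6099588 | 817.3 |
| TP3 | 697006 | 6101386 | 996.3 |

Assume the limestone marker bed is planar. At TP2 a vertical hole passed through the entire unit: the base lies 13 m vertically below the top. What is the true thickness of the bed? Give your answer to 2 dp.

Let the plane be z = a·E + b·N + c.
TP2−TP1: −1425a − 2577b = 0;  TP3−TP1: 127a − 779b = 179.
Solving gives a = 0.32093, b = −0.17746.
|∇z| = √(a²+b²) = 0.36672, so dip δ = arctan(0.36672) = 20.14°.
True thickness = vertical thickness × cos δ = 13 × cos 20.14° = 12.21 m.

12.21 m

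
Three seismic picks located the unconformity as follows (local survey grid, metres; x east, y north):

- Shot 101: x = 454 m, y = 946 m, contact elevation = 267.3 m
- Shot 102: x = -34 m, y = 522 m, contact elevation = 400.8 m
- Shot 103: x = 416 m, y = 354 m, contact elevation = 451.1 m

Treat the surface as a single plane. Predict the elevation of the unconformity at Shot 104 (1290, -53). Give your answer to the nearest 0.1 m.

Two edge vectors: Shot 101→Shot 102 = (-488, -424, 133.5), Shot 101→Shot 103 = (-38, -592, 183.8).
Normal n = (Shot 101→Shot 102) × (Shot 101→Shot 103) = (1100.8, 84621.4, 272784).
So ∂z/∂x = −n_x/n_z = −0.004035 and ∂z/∂y = −n_y/n_z = −0.310214.
Intercept c from Shot 101: 267.3 + 1.83 + 293.46 = 562.59.
At (1290, -53): z = −5.2 + 16.4 + 562.59 = 573.8 m.

573.8 m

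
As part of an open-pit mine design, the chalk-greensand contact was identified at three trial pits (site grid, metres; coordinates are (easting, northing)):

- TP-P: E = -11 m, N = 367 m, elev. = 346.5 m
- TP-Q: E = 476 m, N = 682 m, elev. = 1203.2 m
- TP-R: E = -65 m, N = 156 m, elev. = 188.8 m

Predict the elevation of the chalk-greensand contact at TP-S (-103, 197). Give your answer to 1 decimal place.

Two edge vectors: TP-P→TP-Q = (487, 315, 856.7), TP-P→TP-R = (-54, -211, -157.7).
Normal n = (TP-P→TP-Q) × (TP-P→TP-R) = (131088.2, 30538.1, -85747).
So ∂z/∂E = −n_x/n_z = 1.52878 and ∂z/∂N = −n_y/n_z = 0.35614.
Intercept c from TP-P: 346.5 + 16.82 − 130.70 = 232.61.
At (-103, 197): z = −157.5 + 70.2 + 232.61 = 145.3 m.

145.3 m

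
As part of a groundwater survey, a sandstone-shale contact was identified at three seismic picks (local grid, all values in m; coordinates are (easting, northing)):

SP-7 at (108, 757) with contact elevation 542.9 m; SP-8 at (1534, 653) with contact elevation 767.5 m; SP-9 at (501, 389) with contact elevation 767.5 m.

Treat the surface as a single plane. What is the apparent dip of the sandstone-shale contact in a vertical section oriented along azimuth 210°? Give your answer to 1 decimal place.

Let the plane be z = a·E + b·N + c.
SP-8−SP-7: 1426a − 104b = 224.6;  SP-9−SP-7: 393a − 368b = 224.6.
Solving gives a = 0.12254, b = −0.47947.
Unit vector along 210° is (sin 210°, cos 210°) = (-0.5000, -0.8660).
Slope in that direction = a·(-0.5000) + b·(-0.8660) = 0.35396.
Apparent dip = arctan|0.35396| = 19.5° (true dip is 26.3°, so apparent ≤ true as expected).

19.5°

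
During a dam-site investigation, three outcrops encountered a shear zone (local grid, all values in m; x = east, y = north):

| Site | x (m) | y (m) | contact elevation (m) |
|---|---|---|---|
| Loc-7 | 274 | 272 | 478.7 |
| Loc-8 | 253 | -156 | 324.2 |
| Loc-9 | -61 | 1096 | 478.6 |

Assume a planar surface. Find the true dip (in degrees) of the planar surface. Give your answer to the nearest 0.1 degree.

Let the plane be z = a·x + b·y + c.
Loc-8−Loc-7: −21a − 428b = −154.5;  Loc-9−Loc-7: −335a + 824b = −0.1.
Solving gives a = 0.79255, b = 0.32209.
Gradient magnitude |∇z| = √(a² + b²) = √(0.62814 + 0.10374) = 0.85550.
True dip = arctan(0.85550) = 40.5°, dipping toward WSW (azimuth ≈ 248°).

40.5°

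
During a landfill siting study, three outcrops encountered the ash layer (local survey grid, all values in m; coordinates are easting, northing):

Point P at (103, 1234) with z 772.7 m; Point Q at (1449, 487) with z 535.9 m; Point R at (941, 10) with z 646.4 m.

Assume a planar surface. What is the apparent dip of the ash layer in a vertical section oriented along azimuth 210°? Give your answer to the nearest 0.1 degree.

Two edge vectors: Point P→Point Q = (1346, -747, -236.8), Point P→Point R = (838, -1224, -126.3).
Normal n = (Point P→Point Q) × (Point P→Point R) = (-195497.1, -28438.6, -1021518).
So ∂z/∂easting = −n_x/n_z = −0.19138 and ∂z/∂northing = −n_y/n_z = −0.02784.
Unit vector along 210° is (sin 210°, cos 210°) = (-0.5000, -0.8660).
Slope in that direction = a·(-0.5000) + b·(-0.8660) = 0.11980.
Apparent dip = arctan|0.11980| = 6.8° (true dip is 10.9°, so apparent ≤ true as expected).

6.8°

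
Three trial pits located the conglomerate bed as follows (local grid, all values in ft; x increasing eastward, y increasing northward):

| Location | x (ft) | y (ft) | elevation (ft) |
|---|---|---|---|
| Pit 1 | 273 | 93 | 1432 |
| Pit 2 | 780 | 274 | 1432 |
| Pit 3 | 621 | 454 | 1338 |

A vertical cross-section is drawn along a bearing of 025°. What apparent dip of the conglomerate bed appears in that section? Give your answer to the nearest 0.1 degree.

16.7°

Two edge vectors: Pit 1→Pit 2 = (507, 181, 0), Pit 1→Pit 3 = (348, 361, -94).
Normal n = (Pit 1→Pit 2) × (Pit 1→Pit 3) = (-17014, 47658, 120039).
So ∂z/∂x = −n_x/n_z = 0.14174 and ∂z/∂y = −n_y/n_z = −0.39702.
Unit vector along 025° is (sin 25°, cos 25°) = (0.4226, 0.9063).
Slope in that direction = a·(0.4226) + b·(0.9063) = −0.29992.
Apparent dip = arctan|0.29992| = 16.7° (true dip is 22.9°, so apparent ≤ true as expected).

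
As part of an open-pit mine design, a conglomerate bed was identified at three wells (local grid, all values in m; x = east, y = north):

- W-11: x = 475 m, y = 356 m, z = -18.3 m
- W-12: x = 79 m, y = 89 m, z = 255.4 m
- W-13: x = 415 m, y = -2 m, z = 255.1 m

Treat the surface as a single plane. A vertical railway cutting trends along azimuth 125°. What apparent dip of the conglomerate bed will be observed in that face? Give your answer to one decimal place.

Let the plane be z = a·x + b·y + c.
W-12−W-11: −396a − 267b = 273.7;  W-13−W-11: −60a − 358b = 273.4.
Solving gives a = −0.19871, b = −0.73038.
Unit vector along 125° is (sin 125°, cos 125°) = (0.8192, -0.5736).
Slope in that direction = a·(0.8192) + b·(-0.5736) = 0.25616.
Apparent dip = arctan|0.25616| = 14.4° (true dip is 37.1°, so apparent ≤ true as expected).

14.4°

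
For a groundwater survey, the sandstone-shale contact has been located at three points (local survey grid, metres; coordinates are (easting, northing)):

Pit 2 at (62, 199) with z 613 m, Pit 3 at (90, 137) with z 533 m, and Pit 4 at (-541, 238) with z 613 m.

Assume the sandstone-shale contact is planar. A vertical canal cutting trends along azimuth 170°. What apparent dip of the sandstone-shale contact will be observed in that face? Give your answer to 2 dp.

Two edge vectors: Pit 2→Pit 3 = (28, -62, -80), Pit 2→Pit 4 = (-603, 39, 0).
Normal n = (Pit 2→Pit 3) × (Pit 2→Pit 4) = (3120, 48240, -36294).
So ∂z/∂E = −n_x/n_z = 0.08596 and ∂z/∂N = −n_y/n_z = 1.32915.
Unit vector along 170° is (sin 170°, cos 170°) = (0.1736, -0.9848).
Slope in that direction = a·(0.1736) + b·(-0.9848) = −1.29403.
Apparent dip = arctan|1.29403| = 52.30° (true dip is 53.1°, so apparent ≤ true as expected).

52.30°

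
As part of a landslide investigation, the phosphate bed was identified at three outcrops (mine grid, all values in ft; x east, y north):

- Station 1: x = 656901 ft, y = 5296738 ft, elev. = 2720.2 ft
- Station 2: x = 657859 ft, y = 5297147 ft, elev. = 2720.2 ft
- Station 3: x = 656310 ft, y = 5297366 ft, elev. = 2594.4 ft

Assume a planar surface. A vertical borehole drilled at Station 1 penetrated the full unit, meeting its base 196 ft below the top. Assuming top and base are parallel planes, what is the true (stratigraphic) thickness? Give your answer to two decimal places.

193.68 ft

Let the plane be z = a·x + b·y + c.
Station 2−Station 1: 958a + 409b = 0;  Station 3−Station 1: −591a + 628b = −125.8.
Solving gives a = 0.06101, b = −0.14290.
|∇z| = √(a²+b²) = 0.15538, so dip δ = arctan(0.15538) = 8.83°.
True thickness = vertical thickness × cos δ = 196 × cos 8.83° = 193.68 ft.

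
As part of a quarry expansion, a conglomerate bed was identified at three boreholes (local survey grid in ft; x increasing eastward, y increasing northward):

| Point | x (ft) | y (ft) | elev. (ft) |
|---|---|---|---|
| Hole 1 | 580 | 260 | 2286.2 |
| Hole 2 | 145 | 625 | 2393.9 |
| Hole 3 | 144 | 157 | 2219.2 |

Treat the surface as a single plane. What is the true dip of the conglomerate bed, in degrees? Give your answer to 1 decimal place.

Two edge vectors: Hole 1→Hole 2 = (-435, 365, 107.7), Hole 1→Hole 3 = (-436, -103, -67).
Normal n = (Hole 1→Hole 2) × (Hole 1→Hole 3) = (-13361.9, -76102.2, 203945).
So ∂z/∂x = −n_x/n_z = 0.06552 and ∂z/∂y = −n_y/n_z = 0.37315.
Gradient magnitude |∇z| = √(a² + b²) = √(0.00429 + 0.13924) = 0.37886.
True dip = arctan(0.37886) = 20.7°, dipping toward S (azimuth ≈ 190°).

20.7°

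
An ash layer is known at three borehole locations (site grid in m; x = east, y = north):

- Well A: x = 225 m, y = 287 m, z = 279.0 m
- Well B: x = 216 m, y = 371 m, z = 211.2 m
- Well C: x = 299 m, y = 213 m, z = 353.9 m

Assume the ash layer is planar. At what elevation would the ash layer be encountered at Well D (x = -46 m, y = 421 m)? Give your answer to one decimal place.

111.9 m

Let the plane be z = a·x + b·y + c.
Well B−Well A: −9a + 84b = −67.8;  Well C−Well A: 74a − 74b = 74.9.
Solving gives a = 0.22962, b = −0.78254.
Then c = 279 − a·225 − b·287 = 451.92.
At (-46, 421): z = −10.6 − 329.4 + 451.92 = 111.9 m.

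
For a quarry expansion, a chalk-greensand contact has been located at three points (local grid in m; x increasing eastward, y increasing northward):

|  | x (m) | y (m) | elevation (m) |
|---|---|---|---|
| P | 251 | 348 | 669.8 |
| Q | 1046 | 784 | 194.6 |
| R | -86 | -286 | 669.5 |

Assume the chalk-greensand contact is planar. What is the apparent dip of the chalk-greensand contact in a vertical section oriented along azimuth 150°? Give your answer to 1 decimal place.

39.0°

Two edge vectors: P→Q = (795, 436, -475.2), P→R = (-337, -634, -0.3).
Normal n = (P→Q) × (P→R) = (-301407.6, 160380.9, -357098).
So ∂z/∂x = −n_x/n_z = −0.84405 and ∂z/∂y = −n_y/n_z = 0.44912.
Unit vector along 150° is (sin 150°, cos 150°) = (0.5000, -0.8660).
Slope in that direction = a·(0.5000) + b·(-0.8660) = −0.81098.
Apparent dip = arctan|0.81098| = 39.0° (true dip is 43.7°, so apparent ≤ true as expected).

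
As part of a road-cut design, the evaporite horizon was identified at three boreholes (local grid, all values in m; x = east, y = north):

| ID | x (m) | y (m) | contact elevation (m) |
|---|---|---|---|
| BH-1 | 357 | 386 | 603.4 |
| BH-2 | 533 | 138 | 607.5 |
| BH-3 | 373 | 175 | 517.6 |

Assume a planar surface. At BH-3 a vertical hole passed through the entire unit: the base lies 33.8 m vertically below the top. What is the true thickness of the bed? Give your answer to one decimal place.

Let the plane be z = a·x + b·y + c.
BH-2−BH-1: 176a − 248b = 4.1;  BH-3−BH-1: 16a − 211b = −85.8.
Solving gives a = 0.66762, b = 0.45726.
|∇z| = √(a²+b²) = 0.80920, so dip δ = arctan(0.80920) = 38.98°.
True thickness = vertical thickness × cos δ = 33.8 × cos 38.98° = 26.3 m.

26.3 m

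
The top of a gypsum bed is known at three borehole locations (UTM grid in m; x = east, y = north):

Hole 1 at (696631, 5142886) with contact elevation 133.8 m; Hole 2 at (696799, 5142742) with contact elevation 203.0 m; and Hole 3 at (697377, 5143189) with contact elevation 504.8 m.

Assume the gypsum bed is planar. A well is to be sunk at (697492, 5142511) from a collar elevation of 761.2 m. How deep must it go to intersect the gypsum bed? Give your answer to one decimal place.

Let the plane be z = a·x + b·y + c.
Hole 2−Hole 1: 168a − 144b = 69.2;  Hole 3−Hole 1: 746a + 303b = 371.
Solving gives a = 0.469857511, b = 0.067611541.
Then c = 133.8 − a·696631 − b·5142886 = −674901.95.
At (697492, 5142511): z_contact = 327721.86 + 347693.09 − 674901.95 = 512.99 m.
Depth below ground = 761.2 − 512.99 = 248.2 m.

248.2 m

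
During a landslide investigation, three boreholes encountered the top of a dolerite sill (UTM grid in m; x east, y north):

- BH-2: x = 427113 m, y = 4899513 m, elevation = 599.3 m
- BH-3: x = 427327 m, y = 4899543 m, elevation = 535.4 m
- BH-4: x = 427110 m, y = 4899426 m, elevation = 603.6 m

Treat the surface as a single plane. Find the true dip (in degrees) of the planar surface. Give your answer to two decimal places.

Two edge vectors: BH-2→BH-3 = (214, 30, -63.9), BH-2→BH-4 = (-3, -87, 4.3).
Normal n = (BH-2→BH-3) × (BH-2→BH-4) = (-5430.3, -728.5, -18528).
So ∂z/∂x = −n_x/n_z = −0.29309 and ∂z/∂y = −n_y/n_z = −0.03932.
Gradient magnitude |∇z| = √(a² + b²) = √(0.08590 + 0.00155) = 0.29571.
True dip = arctan(0.29571) = 16.47°, dipping toward E (azimuth ≈ 082°).

16.47°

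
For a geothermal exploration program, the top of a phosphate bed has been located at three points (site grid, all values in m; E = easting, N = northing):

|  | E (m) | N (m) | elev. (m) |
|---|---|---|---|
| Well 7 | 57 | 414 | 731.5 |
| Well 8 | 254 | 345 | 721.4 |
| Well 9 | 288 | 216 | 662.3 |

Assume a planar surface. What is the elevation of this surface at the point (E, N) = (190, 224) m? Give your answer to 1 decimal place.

Let the plane be z = a·E + b·N + c.
Well 8−Well 7: 197a − 69b = −10.1;  Well 9−Well 7: 231a − 198b = −69.2.
Solving gives a = 0.12030, b = 0.48985.
Then c = 731.5 − a·57 − b·414 = 521.85.
At (190, 224): z = 22.9 + 109.7 + 521.85 = 654.4 m.

654.4 m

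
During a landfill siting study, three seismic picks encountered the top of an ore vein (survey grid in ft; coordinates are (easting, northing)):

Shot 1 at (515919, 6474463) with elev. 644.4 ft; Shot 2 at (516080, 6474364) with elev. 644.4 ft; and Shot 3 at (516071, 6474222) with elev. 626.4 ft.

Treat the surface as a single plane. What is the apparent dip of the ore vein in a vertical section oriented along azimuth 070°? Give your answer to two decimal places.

6.40°

Two edge vectors: Shot 1→Shot 2 = (161, -99, 0), Shot 1→Shot 3 = (152, -241, -18).
Normal n = (Shot 1→Shot 2) × (Shot 1→Shot 3) = (1782, 2898, -23753).
So ∂z/∂E = −n_x/n_z = 0.07502 and ∂z/∂N = −n_y/n_z = 0.12201.
Unit vector along 070° is (sin 70°, cos 70°) = (0.9397, 0.3420).
Slope in that direction = a·(0.9397) + b·(0.3420) = 0.11223.
Apparent dip = arctan|0.11223| = 6.40° (true dip is 8.2°, so apparent ≤ true as expected).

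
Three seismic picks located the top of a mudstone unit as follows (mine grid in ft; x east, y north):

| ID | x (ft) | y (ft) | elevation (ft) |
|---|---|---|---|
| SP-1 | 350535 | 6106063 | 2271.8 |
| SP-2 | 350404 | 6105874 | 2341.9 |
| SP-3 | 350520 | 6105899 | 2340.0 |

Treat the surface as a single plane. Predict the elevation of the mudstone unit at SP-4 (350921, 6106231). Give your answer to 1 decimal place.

2229.6 ft

Let the plane be z = a·x + b·y + c.
SP-2−SP-1: −131a − 189b = 70.1;  SP-3−SP-1: −15a − 164b = 68.2.
Solving gives a = 0.074717143, b = −0.422687544.
Then c = 2271.8 − a·350535 − b·6106063 = 2557037.60.
At (350921, 6106231): z = 26219.8 − 2581027.8 + 2557037.60 = 2229.6 ft.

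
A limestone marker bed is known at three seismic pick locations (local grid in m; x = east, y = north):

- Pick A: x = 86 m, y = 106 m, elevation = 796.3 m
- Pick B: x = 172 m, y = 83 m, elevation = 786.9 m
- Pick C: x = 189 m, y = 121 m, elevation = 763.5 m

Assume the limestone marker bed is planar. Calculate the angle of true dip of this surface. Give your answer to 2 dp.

Let the plane be z = a·x + b·y + c.
Pick B−Pick A: 86a − 23b = −9.4;  Pick C−Pick A: 103a + 15b = −32.8.
Solving gives a = −0.24471, b = −0.50631.
Gradient magnitude |∇z| = √(a² + b²) = √(0.05988 + 0.25635) = 0.56235.
True dip = arctan(0.56235) = 29.35°, dipping toward NNE (azimuth ≈ 026°).

29.35°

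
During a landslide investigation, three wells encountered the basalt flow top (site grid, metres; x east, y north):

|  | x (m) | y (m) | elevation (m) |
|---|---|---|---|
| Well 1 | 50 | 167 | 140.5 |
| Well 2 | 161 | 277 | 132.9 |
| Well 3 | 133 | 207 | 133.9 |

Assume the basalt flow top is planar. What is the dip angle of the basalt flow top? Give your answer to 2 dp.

Let the plane be z = a·x + b·y + c.
Well 2−Well 1: 111a + 110b = −7.6;  Well 3−Well 1: 83a + 40b = −6.6.
Solving gives a = −0.08998, b = 0.02171.
Gradient magnitude |∇z| = √(a² + b²) = √(0.00810 + 0.00047) = 0.09256.
True dip = arctan(0.09256) = 5.29°, dipping toward ESE (azimuth ≈ 104°).

5.29°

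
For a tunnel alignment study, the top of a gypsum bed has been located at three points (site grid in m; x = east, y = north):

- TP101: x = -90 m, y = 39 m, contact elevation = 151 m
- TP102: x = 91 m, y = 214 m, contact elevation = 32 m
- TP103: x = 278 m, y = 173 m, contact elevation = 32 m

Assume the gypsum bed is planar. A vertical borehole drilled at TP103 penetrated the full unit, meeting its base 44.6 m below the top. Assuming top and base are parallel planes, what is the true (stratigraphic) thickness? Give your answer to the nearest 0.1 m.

38.8 m

Let the plane be z = a·x + b·y + c.
TP102−TP101: 181a + 175b = −119;  TP103−TP101: 368a + 134b = −119.
Solving gives a = −0.12153, b = −0.55430.
|∇z| = √(a²+b²) = 0.56747, so dip δ = arctan(0.56747) = 29.57°.
True thickness = vertical thickness × cos δ = 44.6 × cos 29.57° = 38.8 m.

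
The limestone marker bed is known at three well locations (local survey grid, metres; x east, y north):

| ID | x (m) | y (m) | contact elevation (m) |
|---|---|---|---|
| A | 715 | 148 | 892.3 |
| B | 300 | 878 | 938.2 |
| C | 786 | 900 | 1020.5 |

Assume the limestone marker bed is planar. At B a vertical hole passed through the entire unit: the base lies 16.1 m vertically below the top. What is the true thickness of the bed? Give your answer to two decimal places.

Let the plane be z = a·x + b·y + c.
B−A: −415a + 730b = 45.9;  C−A: 71a + 752b = 128.2.
Solving gives a = 0.16232, b = 0.15515.
|∇z| = √(a²+b²) = 0.22454, so dip δ = arctan(0.22454) = 12.66°.
True thickness = vertical thickness × cos δ = 16.1 × cos 12.66° = 15.71 m.

15.71 m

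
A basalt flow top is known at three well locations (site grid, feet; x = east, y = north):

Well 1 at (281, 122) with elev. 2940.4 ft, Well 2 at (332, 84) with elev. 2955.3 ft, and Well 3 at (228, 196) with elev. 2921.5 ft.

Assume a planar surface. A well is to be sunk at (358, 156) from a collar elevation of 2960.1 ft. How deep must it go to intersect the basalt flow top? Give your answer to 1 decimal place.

6.2 ft

Two edge vectors: Well 1→Well 2 = (51, -38, 14.9), Well 1→Well 3 = (-53, 74, -18.9).
Normal n = (Well 1→Well 2) × (Well 1→Well 3) = (-384.4, 174.2, 1760).
So ∂z/∂x = −n_x/n_z = 0.21841 and ∂z/∂y = −n_y/n_z = −0.09898.
Intercept c from Well 1: 2940.4 − 61.37 + 12.08 = 2891.10.
At (358, 156): z_contact = 78.19 − 15.44 + 2891.10 = 2953.85 ft.
Depth below ground = 2960.1 − 2953.85 = 6.2 ft.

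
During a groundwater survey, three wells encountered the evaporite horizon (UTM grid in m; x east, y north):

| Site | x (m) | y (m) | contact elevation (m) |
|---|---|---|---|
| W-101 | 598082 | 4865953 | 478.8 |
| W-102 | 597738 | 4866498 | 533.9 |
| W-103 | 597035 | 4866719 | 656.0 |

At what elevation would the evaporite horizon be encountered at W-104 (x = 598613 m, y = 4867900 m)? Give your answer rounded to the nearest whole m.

364 m

Let the plane be z = a·x + b·y + c.
W-102−W-101: −344a + 545b = 55.1;  W-103−W-101: −1047a + 766b = 177.2.
Solving gives a = −0.17702850, b = −0.01063817.
Then c = 478.8 − a·598082 − b·4865953 = 158121.21.
At (598613, 4867900): z = −105971.6 − 51785.6 + 158121.21 = 364.1 m.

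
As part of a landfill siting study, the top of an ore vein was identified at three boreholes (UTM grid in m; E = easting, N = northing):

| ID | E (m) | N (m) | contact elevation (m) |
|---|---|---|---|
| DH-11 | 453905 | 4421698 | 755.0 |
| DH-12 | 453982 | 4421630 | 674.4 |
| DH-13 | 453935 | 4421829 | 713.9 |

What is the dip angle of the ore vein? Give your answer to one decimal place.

47.8°

Two edge vectors: DH-11→DH-12 = (77, -68, -80.6), DH-11→DH-13 = (30, 131, -41.1).
Normal n = (DH-11→DH-12) × (DH-11→DH-13) = (13353.4, 746.7, 12127).
So ∂z/∂E = −n_x/n_z = −1.10113 and ∂z/∂N = −n_y/n_z = −0.06157.
Gradient magnitude |∇z| = √(a² + b²) = √(1.21249 + 0.00379) = 1.10285.
True dip = arctan(1.10285) = 47.8°, dipping toward E (azimuth ≈ 087°).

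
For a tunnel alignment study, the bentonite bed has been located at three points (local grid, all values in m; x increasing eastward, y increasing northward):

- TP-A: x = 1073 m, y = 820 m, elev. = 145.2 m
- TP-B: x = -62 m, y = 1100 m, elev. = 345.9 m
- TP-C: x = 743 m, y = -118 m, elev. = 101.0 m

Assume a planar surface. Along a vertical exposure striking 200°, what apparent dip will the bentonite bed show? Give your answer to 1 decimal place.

Two edge vectors: TP-A→TP-B = (-1135, 280, 200.7), TP-A→TP-C = (-330, -938, -44.2).
Normal n = (TP-A→TP-B) × (TP-A→TP-C) = (175880.6, -116398, 1157030).
So ∂z/∂x = −n_x/n_z = −0.15201 and ∂z/∂y = −n_y/n_z = 0.10060.
Unit vector along 200° is (sin 200°, cos 200°) = (-0.3420, -0.9397).
Slope in that direction = a·(-0.3420) + b·(-0.9397) = −0.04254.
Apparent dip = arctan|0.04254| = 2.4° (true dip is 10.3°, so apparent ≤ true as expected).

2.4°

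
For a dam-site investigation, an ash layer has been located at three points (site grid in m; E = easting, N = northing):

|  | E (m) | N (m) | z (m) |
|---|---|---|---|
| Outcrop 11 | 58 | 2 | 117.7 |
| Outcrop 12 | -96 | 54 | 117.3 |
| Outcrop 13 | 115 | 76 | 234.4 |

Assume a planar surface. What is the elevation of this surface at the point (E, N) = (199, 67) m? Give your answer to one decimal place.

258.8 m

Two edge vectors: Outcrop 11→Outcrop 12 = (-154, 52, -0.4), Outcrop 11→Outcrop 13 = (57, 74, 116.7).
Normal n = (Outcrop 11→Outcrop 12) × (Outcrop 11→Outcrop 13) = (6098, 17949, -14360).
So ∂z/∂E = −n_x/n_z = 0.42465 and ∂z/∂N = −n_y/n_z = 1.24993.
Intercept c from Outcrop 11: 117.7 − 24.63 − 2.50 = 90.57.
At (199, 67): z = 84.5 + 83.7 + 90.57 = 258.8 m.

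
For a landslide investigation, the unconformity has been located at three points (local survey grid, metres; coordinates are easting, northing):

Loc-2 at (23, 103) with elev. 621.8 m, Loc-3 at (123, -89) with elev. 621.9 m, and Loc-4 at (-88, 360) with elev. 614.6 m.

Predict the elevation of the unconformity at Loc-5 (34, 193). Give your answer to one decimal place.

Let the plane be z = a·easting + b·northing + c.
Loc-3−Loc-2: 100a − 192b = 0.1;  Loc-4−Loc-2: −111a + 257b = −7.2.
Solving gives a = −0.30918, b = −0.16155.
Then c = 621.8 − a·23 − b·103 = 645.55.
At (34, 193): z = −10.5 − 31.2 + 645.55 = 603.9 m.

603.9 m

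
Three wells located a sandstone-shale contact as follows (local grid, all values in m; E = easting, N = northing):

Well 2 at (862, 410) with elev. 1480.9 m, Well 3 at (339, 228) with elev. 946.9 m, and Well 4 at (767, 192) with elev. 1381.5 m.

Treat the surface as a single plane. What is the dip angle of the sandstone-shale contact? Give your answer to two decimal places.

Two edge vectors: Well 2→Well 3 = (-523, -182, -534), Well 2→Well 4 = (-95, -218, -99.4).
Normal n = (Well 2→Well 3) × (Well 2→Well 4) = (-98321.2, -1256.2, 96724).
So ∂z/∂E = −n_x/n_z = 1.01651 and ∂z/∂N = −n_y/n_z = 0.01299.
Gradient magnitude |∇z| = √(a² + b²) = √(1.03330 + 0.00017) = 1.01660.
True dip = arctan(1.01660) = 45.47°, dipping toward W (azimuth ≈ 269°).

45.47°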